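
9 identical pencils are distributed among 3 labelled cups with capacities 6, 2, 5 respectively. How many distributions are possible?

12

By stars and bars, unrestricted non-negative solutions to x_1+…+x_3 = 9 number C(9+2,2) = 55.
Subtract solutions that violate a single cap (substitute x_i' = x_i − (cap_i+1)): x_1 ≥ 7 gives C(4,2) = 6; x_2 ≥ 3 gives C(8,2) = 28; x_3 ≥ 6 gives C(5,2) = 10. Together 44.
Add back pairs where two caps are both exceeded: 0 + 0 + 1 = 1.
By inclusion–exclusion the count is 55 − 44 + 1 = 12.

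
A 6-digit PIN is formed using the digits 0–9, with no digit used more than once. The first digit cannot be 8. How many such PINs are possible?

136080

The first digit has 10−1 = 9 choices (anything except 8).
The remaining 5 digits are filled from the other 9 symbols without repetition: 9 × 8 × 7 × 6 × 5 = 15120.
Total: 9 × 15120 = 136080.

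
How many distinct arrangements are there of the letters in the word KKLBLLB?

Letter multiplicities in KKLBLLB: B×2, K×2, L×3.
Dividing 7! = 5040 by 3!·2!·2! = 24 for the repeated letters gives 210.

210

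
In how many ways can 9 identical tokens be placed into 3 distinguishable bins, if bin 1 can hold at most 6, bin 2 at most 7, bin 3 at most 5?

Without the upper bounds there are C(11,2) = 55 ways to split 9 among 3 bins.
Subtract solutions that violate a single cap (substitute x_i' = x_i − (cap_i+1)): x_1 ≥ 7 gives C(4,2) = 6; x_2 ≥ 8 gives C(3,2) = 3; x_3 ≥ 6 gives C(5,2) = 10. Together 19.
No two caps can be exceeded simultaneously, so the pair terms are all 0.
By inclusion–exclusion the count is 55 − 19 + 0 = 36.

36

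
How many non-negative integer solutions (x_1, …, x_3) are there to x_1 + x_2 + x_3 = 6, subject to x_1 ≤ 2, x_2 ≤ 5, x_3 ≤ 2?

8

By stars and bars, unrestricted non-negative solutions to x_1+…+x_3 = 6 number C(6+2,2) = 28.
Subtract solutions that violate a single cap (substitute x_i' = x_i − (cap_i+1)): x_1 ≥ 3 gives C(5,2) = 10; x_2 ≥ 6 gives C(2,2) = 1; x_3 ≥ 3 gives C(5,2) = 10. Together 21.
Add back pairs where two caps are both exceeded: 0 + 1 + 0 = 1.
By inclusion–exclusion the count is 28 − 21 + 1 = 8.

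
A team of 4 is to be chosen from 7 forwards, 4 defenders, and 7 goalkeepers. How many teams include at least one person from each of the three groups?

1470

Total 4-person selections from all 18: C(18,4) = 3060.
Selections missing a whole group: no forwards → C(11,4) = 330; no defenders → C(14,4) = 1001; no goalkeepers → C(11,4) = 330.
Add back selections omitting two groups (i.e. drawn from a single group): C(7,4) + C(4,4) + C(7,4) = 71.
By inclusion–exclusion: 3060 − 1661 + 71 = 1470.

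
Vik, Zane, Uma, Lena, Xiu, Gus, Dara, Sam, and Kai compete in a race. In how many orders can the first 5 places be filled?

15120

There are 9 choices for 1st place, 8 for 2nd, and so on down to 5 for position 5.
That gives 9 × 8 × 7 × 6 × 5 = 15120.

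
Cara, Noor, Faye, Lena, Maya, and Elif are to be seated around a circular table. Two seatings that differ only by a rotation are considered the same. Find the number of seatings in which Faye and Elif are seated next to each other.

Treat {Faye, Elif} as one unit (2 internal orders) and seat the resulting 5 units around the table: (4)! circular arrangements.
So 2 × (4)! = 2 × 24 = 48.

48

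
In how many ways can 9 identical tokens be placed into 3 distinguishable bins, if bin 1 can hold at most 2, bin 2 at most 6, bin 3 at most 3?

6

Ignoring the caps, the number of non-negative solutions to x_1+…+x_3 = 9 is C(11,2) = 55.
Subtract solutions that violate a single cap (substitute x_i' = x_i − (cap_i+1)): x_1 ≥ 3 gives C(8,2) = 28; x_2 ≥ 7 gives C(4,2) = 6; x_3 ≥ 4 gives C(7,2) = 21. Together 55.
Add back pairs where two caps are both exceeded: 0 + 6 + 0 = 6.
By inclusion–exclusion the count is 55 − 55 + 6 = 6.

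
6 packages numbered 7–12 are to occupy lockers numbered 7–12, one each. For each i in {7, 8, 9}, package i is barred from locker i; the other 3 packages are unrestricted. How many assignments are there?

426

Let Aᵢ (for i ∈ {7, 8, 9}) be the placements that put package i in its forbidden locker. Any j of these fix j positions, leaving (6−j)! ways to fill the rest, and there are C(3,j) ways to pick which j.
By inclusion–exclusion, the number of valid placements is Σ_{j=0}^{3} (−1)^j C(3,j)·(6−j)!.
Computing: 720 − 360 + 72 − 6 = 426.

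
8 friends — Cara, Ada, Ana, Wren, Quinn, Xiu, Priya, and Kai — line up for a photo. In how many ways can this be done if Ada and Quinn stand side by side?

10080

Glue Ada and Quinn into one block (2 internal orders), leaving 7 units to arrange in a row.
So the count is 2·(7)! = 10080.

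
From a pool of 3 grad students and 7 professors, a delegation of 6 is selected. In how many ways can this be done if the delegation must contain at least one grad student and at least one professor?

203

Total 6-person selections from all 10: C(10,6) = 210.
Selections missing a whole group: no grad students → C(7,6) = 7; no professors → C(3,6) = 0.
Both groups omitted at once is impossible, so 210 − 7 = 203.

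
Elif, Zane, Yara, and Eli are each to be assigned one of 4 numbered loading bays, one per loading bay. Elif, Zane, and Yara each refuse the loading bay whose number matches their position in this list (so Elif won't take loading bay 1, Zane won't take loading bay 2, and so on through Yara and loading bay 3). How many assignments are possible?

Let Aᵢ (for i ∈ {1, 2, 3}) be the placements that put person i in their forbidden loading bay. Any j of these fix j positions, leaving (4−j)! ways to fill the rest, and there are C(3,j) ways to pick which j.
By inclusion–exclusion, the number of valid placements is Σ_{j=0}^{3} (−1)^j C(3,j)·(4−j)!.
Computing: 24 − 18 + 6 − 1 = 11.

11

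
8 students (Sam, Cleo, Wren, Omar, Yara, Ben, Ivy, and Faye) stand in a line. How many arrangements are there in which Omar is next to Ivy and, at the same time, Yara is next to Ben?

Treat {Omar,Ivy} as one block (2 orders) and {Yara,Ben} as another (2 orders).
That leaves 6 units to arrange: 2 × 2 × 6! = 4 × 720 = 2880.

2880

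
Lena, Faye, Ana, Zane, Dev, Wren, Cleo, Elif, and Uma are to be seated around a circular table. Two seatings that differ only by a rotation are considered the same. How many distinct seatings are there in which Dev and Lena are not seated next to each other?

30240

All circular seatings of 9 people number (8)! = 40320.
Those with Dev next to Lena: fuse the pair into one unit and seat 8 units around a circle — 2·(7)! = 10080.
Subtracting, 40320 − 10080 = 30240.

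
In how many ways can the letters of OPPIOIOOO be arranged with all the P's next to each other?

Treat the 2 copies of P as a single block. The multiset to arrange is then {PP, I, I, O, O, O, O, O}, 8 items in all.
That gives (8)!/(5!·2!) = 168 arrangements.

168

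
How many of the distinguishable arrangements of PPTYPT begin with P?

Fix P in the first position and arrange the remaining 5 letters.
Those 5 letters have P appearing twice and T appearing twice, giving (5)!/(2!·2!) = 30.

30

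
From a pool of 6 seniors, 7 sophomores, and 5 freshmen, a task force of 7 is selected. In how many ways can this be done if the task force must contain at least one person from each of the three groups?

With no constraint there are C(18,7) = 31824 possible selections.
Subtract selections that omit an entire group: no seniors → C(12,7) = 792; no sophomores → C(11,7) = 330; no freshmen → C(13,7) = 1716.
Add back selections omitting two groups (i.e. drawn from a single group): C(6,7) + C(7,7) + C(5,7) = 1.
By inclusion–exclusion: 31824 − 2838 + 1 = 28987.

28987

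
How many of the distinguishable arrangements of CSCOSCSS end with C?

Fix C in the last position and arrange the remaining 7 letters.
Those 7 letters have C appearing twice and S appearing 4 times, giving (7)!/(4!·2!) = 105.

105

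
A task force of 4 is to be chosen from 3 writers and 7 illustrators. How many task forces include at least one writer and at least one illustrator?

175

With no constraint there are C(10,4) = 210 possible selections.
Selections missing a whole group: no writers → C(7,4) = 35; no illustrators → C(3,4) = 0.
Both groups omitted at once is impossible, so 210 − 35 = 175.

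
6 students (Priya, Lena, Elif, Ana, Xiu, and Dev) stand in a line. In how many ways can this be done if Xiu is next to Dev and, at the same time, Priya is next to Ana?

Treat {Xiu,Dev} as one block (2 orders) and {Priya,Ana} as another (2 orders).
That leaves 4 units to arrange: 2 × 2 × 4! = 4 × 24 = 96.

96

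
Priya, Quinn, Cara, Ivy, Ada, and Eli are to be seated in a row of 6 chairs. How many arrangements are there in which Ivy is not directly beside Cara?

480

There are 6! = 720 arrangements in all. If Ivy and Cara are adjacent, merging them into one block gives 2·(5)! = 240 arrangements.
Complementary counting: 720 − 240 = 480.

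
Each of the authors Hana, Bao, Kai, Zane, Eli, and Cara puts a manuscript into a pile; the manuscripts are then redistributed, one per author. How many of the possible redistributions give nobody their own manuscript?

This is the derangement count D_6: permutations of 6 items with no fixed point.
By inclusion–exclusion this is Σ_{j=0}^{6} (−1)^j C(6,j)·(6−j)!.
Computing: 720 − 720 + 360 − 120 + 30 − 6 + 1 = 265.

265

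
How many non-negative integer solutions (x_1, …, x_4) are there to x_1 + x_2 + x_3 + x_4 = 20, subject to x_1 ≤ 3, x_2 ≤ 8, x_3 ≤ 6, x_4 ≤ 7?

34

Without the upper bounds there are C(23,3) = 1771 ways to split 20 among 4 variables.
Subtract solutions that violate a single cap (substitute x_i' = x_i − (cap_i+1)): x_1 ≥ 4 gives C(19,3) = 969; x_2 ≥ 9 gives C(14,3) = 364; x_3 ≥ 7 gives C(16,3) = 560; x_4 ≥ 8 gives C(15,3) = 455. Together 2348.
Add back pairs where two caps are both exceeded: 120 + 220 + 165 + 35 + 20 + 56 = 616.
Subtract triples: 1 + 0 + 4 + 0 = 5.
By inclusion–exclusion the count is 1771 − 2348 + 616 − 5 = 34.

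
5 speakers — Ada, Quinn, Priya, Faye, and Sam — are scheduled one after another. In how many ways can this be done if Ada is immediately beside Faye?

48

Place the 3 others and the Ada-Faye pair as 4 objects in a line; the pair has 2 internal arrangements.
So the count is 2·(4)! = 48.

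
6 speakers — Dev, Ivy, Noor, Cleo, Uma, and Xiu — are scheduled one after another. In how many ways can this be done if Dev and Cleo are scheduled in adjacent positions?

240

Place the 4 others and the Dev-Cleo pair as 5 objects in a line; the pair has 2 internal arrangements.
That gives 2 × 5! = 2 × 120 = 240.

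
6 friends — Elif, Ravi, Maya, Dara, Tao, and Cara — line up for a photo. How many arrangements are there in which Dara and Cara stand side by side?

240

Treat {Dara, Cara} as a single unit. There are 5 units to order, and the pair itself can be ordered 2 ways.
That gives 2 × 5! = 2 × 120 = 240.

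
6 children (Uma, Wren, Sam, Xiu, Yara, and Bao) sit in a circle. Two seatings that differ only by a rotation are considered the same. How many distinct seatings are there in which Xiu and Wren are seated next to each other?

Treat {Xiu, Wren} as one unit (2 internal orders) and seat the resulting 5 units around the table: (4)! circular arrangements.
So 2 × (4)! = 2 × 24 = 48.

48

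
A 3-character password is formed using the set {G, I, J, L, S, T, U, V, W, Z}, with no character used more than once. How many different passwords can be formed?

720

With no repetition, fill the 3 characters in order: 10 choices, then 9, down to 8.
10 × 9 × 8 = 720.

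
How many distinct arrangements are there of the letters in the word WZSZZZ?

The 6 letters of WZSZZZ have repeats: Z appearing 4 times.
The number of distinct arrangements is 6!/(4!) = 720/24 = 30.

30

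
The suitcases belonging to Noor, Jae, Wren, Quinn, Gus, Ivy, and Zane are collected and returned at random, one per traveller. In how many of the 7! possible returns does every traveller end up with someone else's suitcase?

1854

Count assignments avoiding every fixed point. For any j of the 7 travellers fixed to their own suitcase, the other 7−j can be arranged in (7−j)! ways.
By inclusion–exclusion this is Σ_{j=0}^{7} (−1)^j C(7,j)·(7−j)!.
Computing: 5040 − 5040 + 2520 − 840 + 210 − 42 + 7 − 1 = 1854.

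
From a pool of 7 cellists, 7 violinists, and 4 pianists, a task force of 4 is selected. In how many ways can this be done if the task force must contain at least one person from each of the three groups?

Unrestricted: C(18,4) = 3060 ways to pick any 4 of the 18.
Subtract selections that omit an entire group: no cellists → C(11,4) = 330; no violinists → C(11,4) = 330; no pianists → C(14,4) = 1001.
Add back selections omitting two groups (i.e. drawn from a single group): C(7,4) + C(7,4) + C(4,4) = 71.
By inclusion–exclusion: 3060 − 1661 + 71 = 1470.

1470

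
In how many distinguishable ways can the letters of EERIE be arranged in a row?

The 5 letters of EERIE have repeats: E appearing 3 times.
Dividing 5! = 120 by 3! = 6 for the repeated letters gives 20.

20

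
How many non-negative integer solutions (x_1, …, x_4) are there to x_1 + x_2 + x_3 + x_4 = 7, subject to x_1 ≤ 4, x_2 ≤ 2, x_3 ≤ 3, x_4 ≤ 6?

Without the upper bounds there are C(10,3) = 120 ways to split 7 among 4 variables.
Subtract solutions that violate a single cap (substitute x_i' = x_i − (cap_i+1)): x_1 ≥ 5 gives C(5,3) = 10; x_2 ≥ 3 gives C(7,3) = 35; x_3 ≥ 4 gives C(6,3) = 20; x_4 ≥ 7 gives C(3,3) = 1. Together 66.
Add back pairs where two caps are both exceeded: 0 + 0 + 0 + 1 + 0 + 0 = 1.
By inclusion–exclusion the count is 120 − 66 + 1 = 55.

55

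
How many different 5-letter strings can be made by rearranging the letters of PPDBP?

The 5 letters of PPDBP have repeats: P appearing 3 times.
The number of distinct arrangements is 5!/(3!) = 120/6 = 20.

20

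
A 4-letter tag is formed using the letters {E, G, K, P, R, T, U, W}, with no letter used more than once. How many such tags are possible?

1680

This is a permutation of 4 out of 8: P(8,4) = 8!/4!.
That product is 8 × 7 × 6 × 5 = 1680.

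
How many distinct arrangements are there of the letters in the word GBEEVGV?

630

Letter multiplicities in GBEEVGV: B×1, E×2, G×2, V×2.
So there are 7! / (2!·2!·2!) = 630 distinguishable arrangements.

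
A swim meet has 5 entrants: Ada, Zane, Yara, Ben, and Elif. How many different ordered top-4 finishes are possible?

There are 5 choices for 1st place, 4 for 2nd, and so on down to 2 for position 4.
That gives 5 × 4 × 3 × 2 = 120.

120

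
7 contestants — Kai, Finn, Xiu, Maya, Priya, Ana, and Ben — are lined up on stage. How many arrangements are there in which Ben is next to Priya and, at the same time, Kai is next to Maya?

480

Treat {Ben,Priya} as one block (2 orders) and {Kai,Maya} as another (2 orders).
That leaves 5 units to arrange: 2 × 2 × 5! = 4 × 120 = 480.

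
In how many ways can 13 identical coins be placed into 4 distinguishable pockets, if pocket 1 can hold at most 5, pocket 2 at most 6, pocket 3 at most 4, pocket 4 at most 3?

51

Without the upper bounds there are C(16,3) = 560 ways to split 13 among 4 pockets.
Subtract solutions that violate a single cap (substitute x_i' = x_i − (cap_i+1)): x_1 ≥ 6 gives C(10,3) = 120; x_2 ≥ 7 gives C(9,3) = 84; x_3 ≥ 5 gives C(11,3) = 165; x_4 ≥ 4 gives C(12,3) = 220. Together 589.
Add back pairs where two caps are both exceeded: 1 + 10 + 20 + 4 + 10 + 35 = 80.
By inclusion–exclusion the count is 560 − 589 + 80 = 51.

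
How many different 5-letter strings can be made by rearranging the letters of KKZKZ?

Letter multiplicities in KKZKZ: K×3, Z×2.
Dividing 5! = 120 by 3!·2! = 12 for the repeated letters gives 10.

10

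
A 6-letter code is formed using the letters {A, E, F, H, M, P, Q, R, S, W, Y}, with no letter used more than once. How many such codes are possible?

332640

With no repetition, fill the 6 letters in order: 11 choices, then 10, down to 6.
That product is 11 × 10 × 9 × 8 × 7 × 6 = 332640.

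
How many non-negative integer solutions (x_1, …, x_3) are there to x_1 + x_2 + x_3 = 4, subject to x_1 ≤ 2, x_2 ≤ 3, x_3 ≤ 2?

8

By stars and bars, unrestricted non-negative solutions to x_1+…+x_3 = 4 number C(4+2,2) = 15.
Subtract solutions that violate a single cap (substitute x_i' = x_i − (cap_i+1)): x_1 ≥ 3 gives C(3,2) = 3; x_2 ≥ 4 gives C(2,2) = 1; x_3 ≥ 3 gives C(3,2) = 3. Together 7.
No two caps can be exceeded simultaneously, so the pair terms are all 0.
By inclusion–exclusion the count is 15 − 7 + 0 = 8.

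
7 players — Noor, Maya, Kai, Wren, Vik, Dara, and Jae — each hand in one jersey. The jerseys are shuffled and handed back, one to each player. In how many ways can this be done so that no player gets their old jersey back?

1854

Let Aᵢ be the assignments in which player i gets their old jersey. We want the size of the complement of A₁∪…∪A_7.
By inclusion–exclusion this is Σ_{j=0}^{7} (−1)^j C(7,j)·(7−j)!.
Computing: 5040 − 5040 + 2520 − 840 + 210 − 42 + 7 − 1 = 1854.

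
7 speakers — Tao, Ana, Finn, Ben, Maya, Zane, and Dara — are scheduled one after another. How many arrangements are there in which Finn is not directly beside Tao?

There are 7! = 5040 arrangements in all. If Finn and Tao are adjacent, merging them into one block gives 2·(6)! = 1440 arrangements.
Complementary counting: 5040 − 1440 = 3600.

3600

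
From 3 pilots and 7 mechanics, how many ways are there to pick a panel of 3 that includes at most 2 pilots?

119

Split by how many pilots are chosen (0 through 2).
Sum: C(3,0)·C(7,3) + C(3,1)·C(7,2) + C(3,2)·C(7,1) = 35 + 63 + 21 = 119.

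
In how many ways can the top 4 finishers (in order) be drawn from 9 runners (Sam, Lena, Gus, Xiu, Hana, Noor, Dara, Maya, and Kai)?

3024

This is an ordered selection of 4 from 9: P(9,4).
That gives 9 × 8 × 7 × 6 = 3024.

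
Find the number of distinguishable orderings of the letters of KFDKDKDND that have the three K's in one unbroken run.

210

Treat the 3 copies of K as a single block. The multiset to arrange is then {KKK, D, D, D, D, F, N}, 7 items in all.
That gives (7)!/(4!) = 210 arrangements.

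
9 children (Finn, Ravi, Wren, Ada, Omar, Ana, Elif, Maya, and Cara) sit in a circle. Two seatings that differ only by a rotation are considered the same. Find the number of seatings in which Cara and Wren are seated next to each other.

10080

Glue Cara and Wren into a block (2 internal orders). Seating 8 units around a circle gives (7)! arrangements.
So 2 × (7)! = 2 × 5040 = 10080.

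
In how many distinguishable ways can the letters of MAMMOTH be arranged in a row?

840

Letter multiplicities in MAMMOTH: A×1, H×1, M×3, O×1, T×1.
Dividing 7! = 5040 by 3! = 6 for the repeated letters gives 840.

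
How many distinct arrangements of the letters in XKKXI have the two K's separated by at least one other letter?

Total arrangements of XKKXI: 5!/(2!·2!) = 30.
If the two K's are adjacent, glue them into one block, leaving 4 items to arrange: (4)!/(2!) = 12 ways.
Hence 30 − 12 = 18.

18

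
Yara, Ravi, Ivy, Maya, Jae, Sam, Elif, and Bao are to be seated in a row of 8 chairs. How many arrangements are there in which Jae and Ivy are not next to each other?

30240

Of the 8! = 40320 arrangements, those with Jae and Ivy adjacent number 2 × 7! = 10080 (treat the pair as a block with 2 internal orders).
Complementary counting: 40320 − 10080 = 30240.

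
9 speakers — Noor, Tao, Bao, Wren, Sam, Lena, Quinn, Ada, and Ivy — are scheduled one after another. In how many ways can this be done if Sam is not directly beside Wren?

282240

There are 9! = 362880 arrangements in all. If Sam and Wren are adjacent, merging them into one block gives 2·(8)! = 80640 arrangements.
Complementary counting: 362880 − 80640 = 282240.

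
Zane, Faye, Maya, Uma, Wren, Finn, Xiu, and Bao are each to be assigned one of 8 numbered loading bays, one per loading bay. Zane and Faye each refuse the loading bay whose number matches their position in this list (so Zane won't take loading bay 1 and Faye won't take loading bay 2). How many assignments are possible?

Let Aᵢ (for i ∈ {1, 2}) be the placements that put person i in their forbidden loading bay. Any j of these fix j positions, leaving (8−j)! ways to fill the rest, and there are C(2,j) ways to pick which j.
By inclusion–exclusion, the number of valid placements is Σ_{j=0}^{2} (−1)^j C(2,j)·(8−j)!.
Computing: 40320 − 10080 + 720 = 30960.

30960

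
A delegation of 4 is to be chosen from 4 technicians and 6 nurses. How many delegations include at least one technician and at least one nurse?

194

Unrestricted: C(10,4) = 210 ways to pick any 4 of the 10.
Selections missing a whole group: no technicians → C(6,4) = 15; no nurses → C(4,4) = 1.
Both groups omitted at once is impossible, so 210 − 16 = 194.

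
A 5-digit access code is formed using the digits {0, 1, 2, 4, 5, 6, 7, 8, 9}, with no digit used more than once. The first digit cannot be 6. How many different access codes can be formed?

13440

The first digit has 9−1 = 8 choices (anything except 6).
The remaining 4 digits are filled from the other 8 symbols without repetition: 8 × 7 × 6 × 5 = 1680.
Total: 8 × 1680 = 13440.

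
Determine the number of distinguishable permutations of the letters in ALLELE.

60

Letter multiplicities in ALLELE: A×1, E×2, L×3.
The number of distinct arrangements is 6!/(3!·2!) = 720/12 = 60.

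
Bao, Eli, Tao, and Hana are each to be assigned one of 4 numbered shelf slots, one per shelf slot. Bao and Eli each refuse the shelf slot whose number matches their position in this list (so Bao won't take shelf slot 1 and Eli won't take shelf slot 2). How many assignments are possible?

Let Aᵢ (for i ∈ {1, 2}) be the placements that put person i in their forbidden shelf slot. Any j of these fix j positions, leaving (4−j)! ways to fill the rest, and there are C(2,j) ways to pick which j.
By inclusion–exclusion, the number of valid placements is Σ_{j=0}^{2} (−1)^j C(2,j)·(4−j)!.
Computing: 24 − 12 + 2 = 14.

14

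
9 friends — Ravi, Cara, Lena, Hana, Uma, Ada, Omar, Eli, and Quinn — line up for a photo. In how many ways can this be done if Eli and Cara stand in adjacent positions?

Glue Eli and Cara into one block (2 internal orders), leaving 8 units to arrange in a row.
That gives 2 × 8! = 2 × 40320 = 80640.

80640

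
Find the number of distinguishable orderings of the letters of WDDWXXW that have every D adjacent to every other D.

Treat the 2 copies of D as a single block. The multiset to arrange is then {DD, W, W, W, X, X}, 6 items in all.
That gives (6)!/(3!·2!) = 60 arrangements.

60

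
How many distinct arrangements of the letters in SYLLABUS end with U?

1260

Fix U in the last position and arrange the remaining 7 letters.
Those 7 letters have L appearing twice and S appearing twice, giving (7)!/(2!·2!) = 1260.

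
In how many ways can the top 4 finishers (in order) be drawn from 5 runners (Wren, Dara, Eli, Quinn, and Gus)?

There are 5 choices for 1st place, 4 for 2nd, and so on down to 2 for position 4.
That gives 5 × 4 × 3 × 2 = 120.

120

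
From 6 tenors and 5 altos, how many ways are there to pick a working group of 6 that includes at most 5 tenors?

Split by how many tenors are chosen (0 through 5).
Sum: C(6,0)·C(5,6) + C(6,1)·C(5,5) + C(6,2)·C(5,4) + C(6,3)·C(5,3) + C(6,4)·C(5,2) + C(6,5)·C(5,1) = 0 + 6 + 75 + 200 + 150 + 30 = 461.

461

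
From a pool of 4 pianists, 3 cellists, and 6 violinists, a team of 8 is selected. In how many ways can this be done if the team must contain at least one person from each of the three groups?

1233

Unrestricted: C(13,8) = 1287 ways to pick any 8 of the 13.
Selections missing a whole group: no pianists → C(9,8) = 9; no cellists → C(10,8) = 45; no violinists → C(7,8) = 0.
Add back selections omitting two groups (i.e. drawn from a single group): C(4,8) + C(3,8) + C(6,8) = 0.
By inclusion–exclusion: 1287 − 54 + 0 = 1233.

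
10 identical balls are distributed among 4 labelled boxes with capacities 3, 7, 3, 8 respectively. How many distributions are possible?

Ignoring the caps, the number of non-negative solutions to x_1+…+x_4 = 10 is C(13,3) = 286.
Subtract solutions that violate a single cap (substitute x_i' = x_i − (cap_i+1)): x_1 ≥ 4 gives C(9,3) = 84; x_2 ≥ 8 gives C(5,3) = 10; x_3 ≥ 4 gives C(9,3) = 84; x_4 ≥ 9 gives C(4,3) = 4. Together 182.
Add back pairs where two caps are both exceeded: 0 + 10 + 0 + 0 + 0 + 0 = 10.
By inclusion–exclusion the count is 286 − 182 + 10 = 114.

114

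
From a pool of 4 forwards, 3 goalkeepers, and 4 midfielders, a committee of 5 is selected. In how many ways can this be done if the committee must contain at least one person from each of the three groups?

Total 5-person selections from all 11: C(11,5) = 462.
Selections missing a whole group: no forwards → C(7,5) = 21; no goalkeepers → C(8,5) = 56; no midfielders → C(7,5) = 21.
Add back selections omitting two groups (i.e. drawn from a single group): C(4,5) + C(3,5) + C(4,5) = 0.
By inclusion–exclusion: 462 − 98 + 0 = 364.

364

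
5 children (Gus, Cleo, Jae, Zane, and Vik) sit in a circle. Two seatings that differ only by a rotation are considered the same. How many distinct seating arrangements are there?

24

Fix one person's seat to break rotational symmetry; the remaining 4 people can be arranged in (4)! = 24 ways.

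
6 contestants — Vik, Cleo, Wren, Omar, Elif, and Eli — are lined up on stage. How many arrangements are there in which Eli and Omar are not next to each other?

There are 6! = 720 arrangements in all. If Eli and Omar are adjacent, merging them into one block gives 2·(5)! = 240 arrangements.
So 720 − 240 = 480 arrangements keep them apart.

480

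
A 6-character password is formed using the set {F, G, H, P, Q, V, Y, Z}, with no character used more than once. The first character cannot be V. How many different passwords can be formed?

17640

The first character has 8−1 = 7 choices (anything except V).
The remaining 5 characters are filled from the other 7 symbols without repetition: 7 × 6 × 5 × 4 × 3 = 2520.
Total: 7 × 2520 = 17640.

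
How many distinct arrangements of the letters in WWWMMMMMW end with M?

Fix M in the last position and arrange the remaining 8 letters.
Those 8 letters have M appearing 4 times and W appearing 4 times, giving (8)!/(4!·4!) = 70.

70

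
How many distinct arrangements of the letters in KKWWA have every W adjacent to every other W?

12

Treat the 2 copies of W as a single block. The multiset to arrange is then {WW, A, K, K}, 4 items in all.
That gives (4)!/(2!) = 12 arrangements.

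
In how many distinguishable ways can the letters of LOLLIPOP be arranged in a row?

Letter multiplicities in LOLLIPOP: I×1, L×3, O×2, P×2.
So there are 8! / (3!·2!·2!) = 1680 distinguishable arrangements.

1680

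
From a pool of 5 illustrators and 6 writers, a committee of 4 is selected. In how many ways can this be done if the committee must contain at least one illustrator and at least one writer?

Total 4-person selections from all 11: C(11,4) = 330.
Subtract selections that omit an entire group: no illustrators → C(6,4) = 15; no writers → C(5,4) = 5.
Both groups omitted at once is impossible, so 330 − 20 = 310.

310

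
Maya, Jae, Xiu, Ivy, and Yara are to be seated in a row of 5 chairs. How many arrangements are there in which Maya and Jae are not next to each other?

Of the 5! = 120 arrangements, those with Maya and Jae adjacent number 2 × 4! = 48 (treat the pair as a block with 2 internal orders).
Complementary counting: 120 − 48 = 72.

72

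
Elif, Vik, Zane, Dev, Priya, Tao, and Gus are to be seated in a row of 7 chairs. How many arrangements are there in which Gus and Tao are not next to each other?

There are 7! = 5040 arrangements in all. If Gus and Tao are adjacent, merging them into one block gives 2·(6)! = 1440 arrangements.
So 5040 − 1440 = 3600 arrangements keep them apart.

3600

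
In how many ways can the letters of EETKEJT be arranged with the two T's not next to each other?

300

There are 7!/(3!·2!) = 420 arrangements of EETKEJT in total.
If the two T's are adjacent, glue them into one block, leaving 6 items to arrange: (6)!/(3!) = 120 ways.
Hence 420 − 120 = 300.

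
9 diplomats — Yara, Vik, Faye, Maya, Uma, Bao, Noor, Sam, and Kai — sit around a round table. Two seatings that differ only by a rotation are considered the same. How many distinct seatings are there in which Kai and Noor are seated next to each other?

Glue Kai and Noor into a block (2 internal orders). Seating 8 units around a circle gives (7)! arrangements.
So 2 × (7)! = 2 × 5040 = 10080.

10080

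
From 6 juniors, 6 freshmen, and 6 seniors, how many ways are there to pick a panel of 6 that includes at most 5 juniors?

18563

Split by how many juniors are chosen (0 through 5).
Sum: C(6,0)·C(12,6) + C(6,1)·C(12,5) + C(6,2)·C(12,4) + C(6,3)·C(12,3) + C(6,4)·C(12,2) + C(6,5)·C(12,1) = 924 + 4752 + 7425 + 4400 + 990 + 72 = 18563.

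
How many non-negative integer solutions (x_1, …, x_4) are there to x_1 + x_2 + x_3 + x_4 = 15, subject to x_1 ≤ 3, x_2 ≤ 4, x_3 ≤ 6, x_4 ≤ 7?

Without the upper bounds there are C(18,3) = 816 ways to split 15 among 4 variables.
Subtract solutions that violate a single cap (substitute x_i' = x_i − (cap_i+1)): x_1 ≥ 4 gives C(14,3) = 364; x_2 ≥ 5 gives C(13,3) = 286; x_3 ≥ 7 gives C(11,3) = 165; x_4 ≥ 8 gives C(10,3) = 120. Together 935.
Add back pairs where two caps are both exceeded: 84 + 35 + 20 + 20 + 10 + 1 = 170.
By inclusion–exclusion the count is 816 − 935 + 170 = 51.

51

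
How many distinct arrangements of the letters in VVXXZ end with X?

Fix X in the last position and arrange the remaining 4 letters.
Those 4 letters have V appearing twice, giving (4)!/(2!) = 12.

12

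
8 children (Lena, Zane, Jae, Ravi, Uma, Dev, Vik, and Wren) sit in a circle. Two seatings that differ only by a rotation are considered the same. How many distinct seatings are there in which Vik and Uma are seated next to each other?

1440

Treat {Vik, Uma} as one unit (2 internal orders) and seat the resulting 7 units around the table: (6)! circular arrangements.
So 2 × (6)! = 2 × 720 = 1440.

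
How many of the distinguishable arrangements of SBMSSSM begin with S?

60

With the first slot taken by S, it remains to arrange the other 6 letters (BMSSSM).
Those 6 letters have M appearing twice and S appearing 3 times, giving (6)!/(3!·2!) = 60.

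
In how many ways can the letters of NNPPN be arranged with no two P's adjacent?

6

There are 5!/(3!·2!) = 10 arrangements of NNPPN in total.
Arrangements with the P's together: treat PP as one letter, giving (4)!/(3!) = 4.
Hence 10 − 4 = 6.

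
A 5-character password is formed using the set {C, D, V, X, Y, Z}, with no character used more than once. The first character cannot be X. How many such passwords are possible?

600

The first character has 6−1 = 5 choices (anything except X).
The remaining 4 characters are filled from the other 5 symbols without repetition: 5 × 4 × 3 × 2 = 120.
Total: 5 × 120 = 600.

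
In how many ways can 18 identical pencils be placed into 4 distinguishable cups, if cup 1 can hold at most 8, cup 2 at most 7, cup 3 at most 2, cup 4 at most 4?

By stars and bars, unrestricted non-negative solutions to x_1+…+x_4 = 18 number C(18+3,3) = 1330.
Subtract solutions that violate a single cap (substitute x_i' = x_i − (cap_i+1)): x_1 ≥ 9 gives C(12,3) = 220; x_2 ≥ 8 gives C(13,3) = 286; x_3 ≥ 3 gives C(18,3) = 816; x_4 ≥ 5 gives C(16,3) = 560. Together 1882.
Add back pairs where two caps are both exceeded: 4 + 84 + 35 + 120 + 56 + 286 = 585.
Subtract triples: 0 + 0 + 4 + 10 = 14.
By inclusion–exclusion the count is 1330 − 1882 + 585 − 14 = 19.

19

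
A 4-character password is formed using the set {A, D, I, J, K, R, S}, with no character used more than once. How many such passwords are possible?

840

This is a permutation of 4 out of 7: P(7,4) = 7!/3!.
7 × 6 × 5 × 4 = 840.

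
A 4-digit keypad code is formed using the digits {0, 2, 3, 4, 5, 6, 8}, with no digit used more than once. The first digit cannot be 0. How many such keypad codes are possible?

The first digit has 7−1 = 6 choices (anything except 0).
The remaining 3 digits are filled from the other 6 symbols without repetition: 6 × 5 × 4 = 120.
Total: 6 × 120 = 720.

720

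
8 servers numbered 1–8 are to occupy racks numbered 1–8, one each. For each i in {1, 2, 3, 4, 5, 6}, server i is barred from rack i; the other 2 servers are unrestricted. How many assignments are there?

Let Aᵢ (for 1 ≤ i ≤ 6) be the placements that put server i in its forbidden rack. Any j of these fix j positions, leaving (8−j)! ways to fill the rest, and there are C(6,j) ways to pick which j.
By inclusion–exclusion, the number of valid placements is Σ_{j=0}^{6} (−1)^j C(6,j)·(8−j)!.
Computing: 40320 − 30240 + 10800 − 2400 + 360 − 36 + 2 = 18806.

18806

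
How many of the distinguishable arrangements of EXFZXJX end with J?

Fix J in the last position and arrange the remaining 6 letters.
Those 6 letters have X appearing 3 times, giving (6)!/(3!) = 120.

120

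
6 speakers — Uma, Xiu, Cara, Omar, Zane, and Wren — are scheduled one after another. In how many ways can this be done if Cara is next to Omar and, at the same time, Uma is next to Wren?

96

Treat {Cara,Omar} as one block (2 orders) and {Uma,Wren} as another (2 orders).
That leaves 4 units to arrange: 2 × 2 × 4! = 4 × 24 = 96.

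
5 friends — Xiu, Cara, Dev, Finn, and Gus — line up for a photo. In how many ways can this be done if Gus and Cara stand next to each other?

Place the 3 others and the Gus-Cara pair as 4 objects in a line; the pair has 2 internal arrangements.
That gives 2 × 4! = 2 × 24 = 48.

48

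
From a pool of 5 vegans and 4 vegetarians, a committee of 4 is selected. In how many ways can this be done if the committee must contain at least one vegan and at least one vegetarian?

With no constraint there are C(9,4) = 126 possible selections.
Subtract selections that omit an entire group: no vegans → C(4,4) = 1; no vegetarians → C(5,4) = 5.
Both groups omitted at once is impossible, so 126 − 6 = 120.

120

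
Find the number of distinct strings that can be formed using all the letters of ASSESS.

Letter multiplicities in ASSESS: A×1, E×1, S×4.
The number of distinct arrangements is 6!/(4!) = 720/24 = 30.

30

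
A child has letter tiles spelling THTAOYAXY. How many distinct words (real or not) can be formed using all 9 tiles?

45360

Letter multiplicities in THTAOYAXY: A×2, H×1, O×1, T×2, X×1, Y×2.
The number of distinct arrangements is 9!/(2!·2!·2!) = 362880/8 = 45360.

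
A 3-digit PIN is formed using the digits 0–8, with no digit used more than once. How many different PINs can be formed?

Choose and order 3 of the 9 symbols: the first digit has 9 options, the next 8, then 7.
That product is 9 × 8 × 7 = 504.

504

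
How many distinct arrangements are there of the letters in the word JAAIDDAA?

840

Letter multiplicities in JAAIDDAA: A×4, D×2, I×1, J×1.
So there are 8! / (4!·2!) = 840 distinguishable arrangements.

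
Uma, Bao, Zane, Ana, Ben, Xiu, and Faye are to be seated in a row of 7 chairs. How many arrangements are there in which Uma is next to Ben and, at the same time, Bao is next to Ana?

480

Treat {Uma,Ben} as one block (2 orders) and {Bao,Ana} as another (2 orders).
That leaves 5 units to arrange: 2 × 2 × 5! = 4 × 120 = 480.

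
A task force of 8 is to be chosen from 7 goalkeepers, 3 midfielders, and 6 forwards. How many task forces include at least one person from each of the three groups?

Unrestricted: C(16,8) = 12870 ways to pick any 8 of the 16.
Subtract selections that omit an entire group: no goalkeepers → C(9,8) = 9; no midfielders → C(13,8) = 1287; no forwards → C(10,8) = 45.
Add back selections omitting two groups (i.e. drawn from a single group): C(7,8) + C(3,8) + C(6,8) = 0.
By inclusion–exclusion: 12870 − 1341 + 0 = 11529.

11529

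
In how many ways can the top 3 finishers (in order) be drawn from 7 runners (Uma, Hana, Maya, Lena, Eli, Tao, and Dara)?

210

There are 7 choices for 1st place, 6 for 2nd, and 5 for 3rd.
That gives 7 × 6 × 5 = 210.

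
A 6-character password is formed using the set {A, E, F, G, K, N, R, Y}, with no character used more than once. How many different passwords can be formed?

20160

Choose and order 6 of the 8 symbols: the first character has 8 options, the next 7, and so on down to 3.
That product is 8 × 7 × 6 × 5 × 4 × 3 = 20160.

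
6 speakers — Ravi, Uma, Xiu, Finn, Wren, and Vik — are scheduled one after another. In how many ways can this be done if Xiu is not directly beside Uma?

There are 6! = 720 arrangements in all. If Xiu and Uma are adjacent, merging them into one block gives 2·(5)! = 240 arrangements.
Complementary counting: 720 − 240 = 480.

480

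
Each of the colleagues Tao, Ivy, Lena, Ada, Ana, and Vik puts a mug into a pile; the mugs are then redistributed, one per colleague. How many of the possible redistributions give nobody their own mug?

Let Aᵢ be the assignments in which colleague i gets their own mug. We want the size of the complement of A₁∪…∪A_6.
By inclusion–exclusion this is Σ_{j=0}^{6} (−1)^j C(6,j)·(6−j)!.
Computing: 720 − 720 + 360 − 120 + 30 − 6 + 1 = 265.

265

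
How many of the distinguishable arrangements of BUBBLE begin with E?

Fix E in the first position and arrange the remaining 5 letters.
Those 5 letters have B appearing 3 times, giving (5)!/(3!) = 20.

20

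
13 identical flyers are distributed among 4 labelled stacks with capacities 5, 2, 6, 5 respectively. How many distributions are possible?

By stars and bars, unrestricted non-negative solutions to x_1+…+x_4 = 13 number C(13+3,3) = 560.
Subtract solutions that violate a single cap (substitute x_i' = x_i − (cap_i+1)): x_1 ≥ 6 gives C(10,3) = 120; x_2 ≥ 3 gives C(13,3) = 286; x_3 ≥ 7 gives C(9,3) = 84; x_4 ≥ 6 gives C(10,3) = 120. Together 610.
Add back pairs where two caps are both exceeded: 35 + 1 + 4 + 20 + 35 + 1 = 96.
By inclusion–exclusion the count is 560 − 610 + 96 = 46.

46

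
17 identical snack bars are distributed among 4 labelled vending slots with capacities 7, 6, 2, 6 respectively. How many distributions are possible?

31

Ignoring the caps, the number of non-negative solutions to x_1+…+x_4 = 17 is C(20,3) = 1140.
Subtract solutions that violate a single cap (substitute x_i' = x_i − (cap_i+1)): x_1 ≥ 8 gives C(12,3) = 220; x_2 ≥ 7 gives C(13,3) = 286; x_3 ≥ 3 gives C(17,3) = 680; x_4 ≥ 7 gives C(13,3) = 286. Together 1472.
Add back pairs where two caps are both exceeded: 10 + 84 + 10 + 120 + 20 + 120 = 364.
Subtract triples: 0 + 0 + 0 + 1 = 1.
By inclusion–exclusion the count is 1140 − 1472 + 364 − 1 = 31.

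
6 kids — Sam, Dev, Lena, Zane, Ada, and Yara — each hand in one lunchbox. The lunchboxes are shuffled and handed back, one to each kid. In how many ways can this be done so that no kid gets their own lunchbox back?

265

Count assignments avoiding every fixed point. For any j of the 6 kids fixed to their own lunchbox, the other 6−j can be arranged in (6−j)! ways.
By inclusion–exclusion this is Σ_{j=0}^{6} (−1)^j C(6,j)·(6−j)!.
Computing: 720 − 720 + 360 − 120 + 30 − 6 + 1 = 265.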